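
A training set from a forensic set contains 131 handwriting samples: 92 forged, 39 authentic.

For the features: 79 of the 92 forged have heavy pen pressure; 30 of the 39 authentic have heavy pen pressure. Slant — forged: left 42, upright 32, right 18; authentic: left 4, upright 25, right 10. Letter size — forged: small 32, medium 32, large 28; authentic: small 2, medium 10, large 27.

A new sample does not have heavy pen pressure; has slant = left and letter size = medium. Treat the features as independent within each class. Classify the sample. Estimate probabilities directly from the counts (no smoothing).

forged: (92/131) × (13/92) × (42/92) × (32/92) ≈ 0.0157578
authentic: (39/131) × (9/39) × (4/39) × (10/39) ≈ 0.00180677
Highest score → forged.

forged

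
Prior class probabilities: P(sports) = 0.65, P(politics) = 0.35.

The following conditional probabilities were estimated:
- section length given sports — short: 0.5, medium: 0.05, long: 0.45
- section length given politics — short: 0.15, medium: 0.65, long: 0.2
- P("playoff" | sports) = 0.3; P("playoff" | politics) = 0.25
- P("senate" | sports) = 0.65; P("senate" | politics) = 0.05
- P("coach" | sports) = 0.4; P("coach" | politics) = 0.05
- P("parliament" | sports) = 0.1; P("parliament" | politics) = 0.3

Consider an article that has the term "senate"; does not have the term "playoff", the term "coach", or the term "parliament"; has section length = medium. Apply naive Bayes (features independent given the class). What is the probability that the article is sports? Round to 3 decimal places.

0.585

sports: 0.65 × 0.05 × (1−0.3) × 0.65 × (1−0.4) × (1−0.1) = 0.00798525
politics: 0.35 × 0.65 × (1−0.25) × 0.05 × (1−0.05) × (1−0.3) = 0.00567328125
P(sports | x) = 0.00798525 / 0.01365853125 ≈ 0.585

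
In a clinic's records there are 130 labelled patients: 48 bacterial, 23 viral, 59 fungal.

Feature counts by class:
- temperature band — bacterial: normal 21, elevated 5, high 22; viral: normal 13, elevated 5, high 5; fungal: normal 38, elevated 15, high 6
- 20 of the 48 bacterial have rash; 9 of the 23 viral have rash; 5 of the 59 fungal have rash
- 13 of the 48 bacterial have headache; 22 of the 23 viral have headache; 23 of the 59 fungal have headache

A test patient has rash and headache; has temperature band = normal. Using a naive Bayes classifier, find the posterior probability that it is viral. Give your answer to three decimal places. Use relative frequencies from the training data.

bacterial: (48/130) × (21/48) × (20/48) × (13/48) ≈ 0.0182292
viral: (23/130) × (13/23) × (9/23) × (22/23) ≈ 0.0374291
fungal: (59/130) × (38/59) × (5/59) × (23/59) ≈ 0.00965682
P(viral | x) = 0.0374291 / 0.06531512 ≈ 0.573

0.573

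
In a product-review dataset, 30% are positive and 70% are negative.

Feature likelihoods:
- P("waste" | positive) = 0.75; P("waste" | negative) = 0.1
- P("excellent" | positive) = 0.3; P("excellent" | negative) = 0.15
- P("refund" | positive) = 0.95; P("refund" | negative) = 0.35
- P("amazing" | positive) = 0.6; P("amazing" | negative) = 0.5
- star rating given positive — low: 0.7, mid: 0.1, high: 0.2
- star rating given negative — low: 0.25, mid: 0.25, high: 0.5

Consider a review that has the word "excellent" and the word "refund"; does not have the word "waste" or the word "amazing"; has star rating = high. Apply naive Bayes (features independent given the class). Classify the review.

negative

positive: 0.3 × (1−0.75) × 0.3 × 0.95 × (1−0.6) × 0.2 = 0.00171
negative: 0.7 × (1−0.1) × 0.15 × 0.35 × (1−0.5) × 0.5 = 0.00826875
Highest score → negative.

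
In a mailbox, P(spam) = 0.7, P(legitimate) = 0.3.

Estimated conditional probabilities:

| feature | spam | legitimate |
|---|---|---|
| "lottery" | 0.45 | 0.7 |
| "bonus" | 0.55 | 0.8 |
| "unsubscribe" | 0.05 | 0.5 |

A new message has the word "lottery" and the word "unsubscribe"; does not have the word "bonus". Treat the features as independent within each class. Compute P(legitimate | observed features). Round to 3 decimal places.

spam: 0.7 × 0.45 × (1−0.55) × 0.05 = 0.0070875
legitimate: 0.3 × 0.7 × (1−0.8) × 0.5 = 0.021
P(legitimate | x) = 0.021 / 0.0280875 ≈ 0.748

0.748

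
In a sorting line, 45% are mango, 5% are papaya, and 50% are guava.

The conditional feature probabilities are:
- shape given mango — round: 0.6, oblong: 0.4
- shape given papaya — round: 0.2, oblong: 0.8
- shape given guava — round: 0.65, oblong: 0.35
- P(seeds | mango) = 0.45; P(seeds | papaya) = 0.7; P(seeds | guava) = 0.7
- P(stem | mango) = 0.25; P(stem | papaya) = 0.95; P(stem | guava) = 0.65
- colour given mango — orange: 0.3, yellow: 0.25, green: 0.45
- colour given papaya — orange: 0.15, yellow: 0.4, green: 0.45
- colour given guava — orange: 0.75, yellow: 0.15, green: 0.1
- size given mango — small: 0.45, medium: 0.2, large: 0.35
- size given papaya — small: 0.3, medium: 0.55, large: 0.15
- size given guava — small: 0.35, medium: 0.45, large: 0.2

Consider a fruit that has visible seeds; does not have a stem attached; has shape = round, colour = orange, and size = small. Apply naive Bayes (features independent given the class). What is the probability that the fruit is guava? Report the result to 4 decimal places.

mango: 0.45 × 0.6 × 0.45 × (1−0.25) × 0.3 × 0.45 = 0.012301875
papaya: 0.05 × 0.2 × 0.7 × (1−0.95) × 0.15 × 0.3 = 0.00001575
guava: 0.5 × 0.65 × 0.7 × (1−0.65) × 0.75 × 0.35 = 0.0209015625
P(guava | x) = 0.0209015625 / 0.0332191875 ≈ 0.6292

0.6292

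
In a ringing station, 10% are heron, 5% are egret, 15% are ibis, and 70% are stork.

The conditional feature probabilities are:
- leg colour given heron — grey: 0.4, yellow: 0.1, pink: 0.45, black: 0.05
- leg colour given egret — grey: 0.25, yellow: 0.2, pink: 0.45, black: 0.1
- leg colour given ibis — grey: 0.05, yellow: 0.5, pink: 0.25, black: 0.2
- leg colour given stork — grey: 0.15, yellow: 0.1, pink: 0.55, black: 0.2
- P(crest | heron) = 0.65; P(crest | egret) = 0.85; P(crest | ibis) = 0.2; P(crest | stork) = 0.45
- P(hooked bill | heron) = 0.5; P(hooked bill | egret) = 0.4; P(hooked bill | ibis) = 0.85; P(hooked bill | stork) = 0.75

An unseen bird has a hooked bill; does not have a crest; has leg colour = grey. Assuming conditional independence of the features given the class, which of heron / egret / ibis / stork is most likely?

stork

heron: 0.1 × 0.4 × (1−0.65) × 0.5 = 0.007
egret: 0.05 × 0.25 × (1−0.85) × 0.4 = 0.00075
ibis: 0.15 × 0.05 × (1−0.2) × 0.85 = 0.0051
stork: 0.7 × 0.15 × (1−0.45) × 0.75 = 0.0433125
Highest score → stork.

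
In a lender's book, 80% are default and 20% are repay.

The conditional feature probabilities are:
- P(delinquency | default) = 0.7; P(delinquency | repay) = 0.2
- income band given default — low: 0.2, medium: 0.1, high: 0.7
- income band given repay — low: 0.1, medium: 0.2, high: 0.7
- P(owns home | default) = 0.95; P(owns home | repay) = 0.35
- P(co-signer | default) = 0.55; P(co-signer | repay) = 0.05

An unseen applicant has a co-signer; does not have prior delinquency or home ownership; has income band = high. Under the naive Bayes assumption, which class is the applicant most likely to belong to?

default: 0.8 × (1−0.7) × 0.7 × (1−0.95) × 0.55 = 0.00462
repay: 0.2 × (1−0.2) × 0.7 × (1−0.35) × 0.05 = 0.00364
Highest score → default.

default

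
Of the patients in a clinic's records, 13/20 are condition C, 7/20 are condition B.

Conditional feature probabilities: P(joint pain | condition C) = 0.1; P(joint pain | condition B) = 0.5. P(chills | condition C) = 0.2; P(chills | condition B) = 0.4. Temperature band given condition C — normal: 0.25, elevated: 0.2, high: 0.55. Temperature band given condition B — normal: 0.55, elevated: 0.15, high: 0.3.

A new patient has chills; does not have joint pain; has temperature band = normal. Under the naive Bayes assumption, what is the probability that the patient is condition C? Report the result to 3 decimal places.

0.432

condition C: 0.65 × (1−0.1) × 0.2 × 0.25 = 0.02925
condition B: 0.35 × (1−0.5) × 0.4 × 0.55 = 0.0385
P(condition C | x) = 0.02925 / 0.06775 ≈ 0.432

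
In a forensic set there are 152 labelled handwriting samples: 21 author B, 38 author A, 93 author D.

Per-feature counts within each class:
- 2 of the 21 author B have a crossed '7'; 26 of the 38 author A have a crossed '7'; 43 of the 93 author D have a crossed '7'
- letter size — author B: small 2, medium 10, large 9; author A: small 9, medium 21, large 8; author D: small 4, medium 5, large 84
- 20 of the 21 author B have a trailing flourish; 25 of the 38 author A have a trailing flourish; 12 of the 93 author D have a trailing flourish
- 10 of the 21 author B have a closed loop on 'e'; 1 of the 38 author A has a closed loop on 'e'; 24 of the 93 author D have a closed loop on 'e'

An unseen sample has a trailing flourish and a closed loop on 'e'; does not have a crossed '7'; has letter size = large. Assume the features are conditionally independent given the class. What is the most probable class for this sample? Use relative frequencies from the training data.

author B: (21/152) × (19/21) × (9/21) × (20/21) × (10/21) ≈ 0.0242954
author A: (38/152) × (12/38) × (8/38) × (25/38) × (1/38) ≈ 0.000287751
author D: (93/152) × (50/93) × (84/93) × (12/93) × (24/93) ≈ 0.00989349
Highest score → author B.

author B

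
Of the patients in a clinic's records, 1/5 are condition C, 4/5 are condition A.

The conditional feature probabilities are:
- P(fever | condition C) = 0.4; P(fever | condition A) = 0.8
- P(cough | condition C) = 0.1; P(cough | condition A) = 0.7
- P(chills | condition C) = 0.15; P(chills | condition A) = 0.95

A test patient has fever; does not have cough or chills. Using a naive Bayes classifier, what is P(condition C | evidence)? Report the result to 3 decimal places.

condition C: 0.2 × 0.4 × (1−0.1) × (1−0.15) = 0.0612
condition A: 0.8 × 0.8 × (1−0.7) × (1−0.95) = 0.0096
P(condition C | x) = 0.0612 / 0.0708 ≈ 0.864

0.864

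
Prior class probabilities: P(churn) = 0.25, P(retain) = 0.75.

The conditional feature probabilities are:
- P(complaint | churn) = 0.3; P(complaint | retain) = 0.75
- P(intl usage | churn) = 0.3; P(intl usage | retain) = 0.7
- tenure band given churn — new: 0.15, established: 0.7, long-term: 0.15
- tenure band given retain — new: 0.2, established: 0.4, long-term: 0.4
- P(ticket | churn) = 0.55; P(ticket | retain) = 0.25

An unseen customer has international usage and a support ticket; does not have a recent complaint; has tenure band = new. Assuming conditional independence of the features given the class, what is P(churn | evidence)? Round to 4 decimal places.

0.3976

churn: 0.25 × (1−0.3) × 0.3 × 0.15 × 0.55 = 0.00433125
retain: 0.75 × (1−0.75) × 0.7 × 0.2 × 0.25 = 0.0065625
P(churn | x) = 0.00433125 / 0.01089375 ≈ 0.3976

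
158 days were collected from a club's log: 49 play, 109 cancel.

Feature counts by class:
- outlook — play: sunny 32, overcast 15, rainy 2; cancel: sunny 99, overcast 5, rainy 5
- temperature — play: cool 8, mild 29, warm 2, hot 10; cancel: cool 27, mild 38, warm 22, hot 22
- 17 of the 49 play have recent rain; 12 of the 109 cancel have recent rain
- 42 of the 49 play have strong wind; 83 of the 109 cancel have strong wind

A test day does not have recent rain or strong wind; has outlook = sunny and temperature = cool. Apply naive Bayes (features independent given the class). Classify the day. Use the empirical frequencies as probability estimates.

cancel

play: (49/158) × (32/49) × (8/49) × (32/49) × (7/49) ≈ 0.00308491
cancel: (109/158) × (99/109) × (27/109) × (97/109) × (26/109) ≈ 0.0329464
Highest score → cancel.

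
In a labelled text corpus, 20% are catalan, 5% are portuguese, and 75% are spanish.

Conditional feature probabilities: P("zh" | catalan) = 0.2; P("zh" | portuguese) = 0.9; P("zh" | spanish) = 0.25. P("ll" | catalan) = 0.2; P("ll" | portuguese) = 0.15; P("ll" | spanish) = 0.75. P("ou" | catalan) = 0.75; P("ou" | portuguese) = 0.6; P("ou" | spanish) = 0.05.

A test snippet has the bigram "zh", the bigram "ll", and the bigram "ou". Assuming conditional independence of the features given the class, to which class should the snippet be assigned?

spanish

catalan: 0.2 × 0.2 × 0.2 × 0.75 = 0.006
portuguese: 0.05 × 0.9 × 0.15 × 0.6 = 0.00405
spanish: 0.75 × 0.25 × 0.75 × 0.05 = 0.00703125
Highest score → spanish.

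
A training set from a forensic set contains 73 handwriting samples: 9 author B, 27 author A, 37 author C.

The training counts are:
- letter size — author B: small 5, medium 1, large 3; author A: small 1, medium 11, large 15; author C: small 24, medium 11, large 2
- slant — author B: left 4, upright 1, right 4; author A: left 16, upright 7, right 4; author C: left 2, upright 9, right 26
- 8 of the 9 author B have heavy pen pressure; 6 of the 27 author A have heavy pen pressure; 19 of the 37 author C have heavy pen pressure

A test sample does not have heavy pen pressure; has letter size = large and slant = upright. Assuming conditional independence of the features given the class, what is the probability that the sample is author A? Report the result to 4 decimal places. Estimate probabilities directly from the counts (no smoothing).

0.9170

author B: (9/73) × (3/9) × (1/9) × (1/9) ≈ 0.000507357
author A: (27/73) × (15/27) × (7/27) × (21/27) ≈ 0.0414341
author C: (37/73) × (2/37) × (9/37) × (18/37) ≈ 0.00324204
P(author A | x) = 0.0414341 / 0.045183497 ≈ 0.9170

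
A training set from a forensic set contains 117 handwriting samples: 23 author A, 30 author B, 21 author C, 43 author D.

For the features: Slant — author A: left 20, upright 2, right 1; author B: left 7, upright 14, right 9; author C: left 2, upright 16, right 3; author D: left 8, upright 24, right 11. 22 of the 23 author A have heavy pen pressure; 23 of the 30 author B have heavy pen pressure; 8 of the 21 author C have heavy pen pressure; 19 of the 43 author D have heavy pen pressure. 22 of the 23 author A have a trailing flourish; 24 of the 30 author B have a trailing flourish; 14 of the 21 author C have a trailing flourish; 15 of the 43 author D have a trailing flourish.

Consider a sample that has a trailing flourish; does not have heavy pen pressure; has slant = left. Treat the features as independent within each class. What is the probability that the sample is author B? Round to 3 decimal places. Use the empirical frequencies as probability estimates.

0.289

author A: (23/117) × (20/23) × (1/23) × (22/23) ≈ 0.00710904
author B: (30/117) × (7/30) × (7/30) × (24/30) ≈ 0.0111681
author C: (21/117) × (2/21) × (13/21) × (14/21) ≈ 0.00705467
author D: (43/117) × (8/43) × (24/43) × (15/43) ≈ 0.0133128
P(author B | x) = 0.0111681 / 0.03864461 ≈ 0.289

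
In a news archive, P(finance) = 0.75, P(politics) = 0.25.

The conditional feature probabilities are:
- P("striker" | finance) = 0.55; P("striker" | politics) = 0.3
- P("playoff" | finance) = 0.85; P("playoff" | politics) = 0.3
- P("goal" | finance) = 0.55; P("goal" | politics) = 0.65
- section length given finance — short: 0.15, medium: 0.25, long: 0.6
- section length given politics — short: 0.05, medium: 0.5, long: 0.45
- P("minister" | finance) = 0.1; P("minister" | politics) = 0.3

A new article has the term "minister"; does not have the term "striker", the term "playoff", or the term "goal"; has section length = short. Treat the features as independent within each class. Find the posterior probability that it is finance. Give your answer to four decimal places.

finance: 0.75 × (1−0.55) × (1−0.85) × (1−0.55) × 0.15 × 0.1 = 0.00034171875
politics: 0.25 × (1−0.3) × (1−0.3) × (1−0.65) × 0.05 × 0.3 = 0.000643125
P(finance | x) = 0.00034171875 / 0.00098484375 ≈ 0.3470

0.3470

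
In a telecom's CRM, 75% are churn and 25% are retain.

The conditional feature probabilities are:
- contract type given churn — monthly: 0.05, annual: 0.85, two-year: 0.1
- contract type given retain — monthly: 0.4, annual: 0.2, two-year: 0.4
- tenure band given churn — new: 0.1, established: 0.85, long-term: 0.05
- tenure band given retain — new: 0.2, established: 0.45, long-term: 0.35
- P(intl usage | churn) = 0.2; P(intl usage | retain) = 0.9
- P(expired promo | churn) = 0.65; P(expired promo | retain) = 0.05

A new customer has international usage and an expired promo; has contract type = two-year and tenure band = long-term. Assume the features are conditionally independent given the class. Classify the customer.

churn: 0.75 × 0.1 × 0.05 × 0.2 × 0.65 = 0.0004875
retain: 0.25 × 0.4 × 0.35 × 0.9 × 0.05 = 0.001575
Highest score → retain.

retain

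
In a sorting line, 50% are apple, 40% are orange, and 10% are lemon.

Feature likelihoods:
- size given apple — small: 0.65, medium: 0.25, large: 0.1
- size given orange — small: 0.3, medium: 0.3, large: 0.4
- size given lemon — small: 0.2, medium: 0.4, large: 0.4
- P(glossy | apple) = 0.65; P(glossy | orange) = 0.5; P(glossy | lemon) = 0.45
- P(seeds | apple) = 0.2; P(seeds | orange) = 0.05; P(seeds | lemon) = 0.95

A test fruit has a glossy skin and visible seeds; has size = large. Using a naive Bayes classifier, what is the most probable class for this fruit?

apple: 0.5 × 0.1 × 0.65 × 0.2 = 0.0065
orange: 0.4 × 0.4 × 0.5 × 0.05 = 0.004
lemon: 0.1 × 0.4 × 0.45 × 0.95 = 0.0171
Highest score → lemon.

lemon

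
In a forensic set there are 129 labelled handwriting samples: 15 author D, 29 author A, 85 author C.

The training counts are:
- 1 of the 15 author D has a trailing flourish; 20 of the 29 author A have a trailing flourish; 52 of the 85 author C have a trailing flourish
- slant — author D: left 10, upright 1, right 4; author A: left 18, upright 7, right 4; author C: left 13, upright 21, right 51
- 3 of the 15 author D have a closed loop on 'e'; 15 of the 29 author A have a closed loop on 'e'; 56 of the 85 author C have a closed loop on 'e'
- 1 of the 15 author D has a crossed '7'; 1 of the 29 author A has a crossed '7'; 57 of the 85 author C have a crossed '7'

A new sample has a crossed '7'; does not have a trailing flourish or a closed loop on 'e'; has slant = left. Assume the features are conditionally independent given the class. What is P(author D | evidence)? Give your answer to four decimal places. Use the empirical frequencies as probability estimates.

author D: (15/129) × (14/15) × (10/15) × (12/15) × (1/15) ≈ 0.00385874
author A: (29/129) × (9/29) × (18/29) × (14/29) × (1/29) ≈ 0.000720874
author C: (85/129) × (33/85) × (13/85) × (29/85) × (57/85) ≈ 0.00895125
P(author D | x) = 0.00385874 / 0.013530864 ≈ 0.2852

0.2852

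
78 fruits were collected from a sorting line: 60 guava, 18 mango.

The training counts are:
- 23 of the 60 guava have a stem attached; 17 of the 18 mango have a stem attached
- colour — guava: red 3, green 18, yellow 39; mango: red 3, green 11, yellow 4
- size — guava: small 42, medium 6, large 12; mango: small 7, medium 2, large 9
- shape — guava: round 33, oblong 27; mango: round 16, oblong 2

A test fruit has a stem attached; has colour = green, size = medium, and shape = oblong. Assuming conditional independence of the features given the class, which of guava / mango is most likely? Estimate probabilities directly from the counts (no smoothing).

guava

guava: (60/78) × (23/60) × (18/60) × (6/60) × (27/60) ≈ 0.00398077
mango: (18/78) × (17/18) × (11/18) × (2/18) × (2/18) ≈ 0.00164433
Highest score → guava.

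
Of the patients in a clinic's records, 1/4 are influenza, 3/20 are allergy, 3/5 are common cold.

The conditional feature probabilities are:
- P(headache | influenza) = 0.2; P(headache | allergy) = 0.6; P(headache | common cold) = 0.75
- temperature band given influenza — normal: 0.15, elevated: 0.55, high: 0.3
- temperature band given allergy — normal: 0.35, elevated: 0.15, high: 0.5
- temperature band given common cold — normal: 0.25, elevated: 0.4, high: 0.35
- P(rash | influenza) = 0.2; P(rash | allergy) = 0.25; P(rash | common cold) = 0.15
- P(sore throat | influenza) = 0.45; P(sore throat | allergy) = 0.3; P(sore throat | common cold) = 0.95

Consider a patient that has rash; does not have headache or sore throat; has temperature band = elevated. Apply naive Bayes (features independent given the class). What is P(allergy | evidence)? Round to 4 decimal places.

0.1115

influenza: 0.25 × (1−0.2) × 0.55 × 0.2 × (1−0.45) = 0.0121
allergy: 0.15 × (1−0.6) × 0.15 × 0.25 × (1−0.3) = 0.001575
common cold: 0.6 × (1−0.75) × 0.4 × 0.15 × (1−0.95) = 0.00045
P(allergy | x) = 0.001575 / 0.014125 ≈ 0.1115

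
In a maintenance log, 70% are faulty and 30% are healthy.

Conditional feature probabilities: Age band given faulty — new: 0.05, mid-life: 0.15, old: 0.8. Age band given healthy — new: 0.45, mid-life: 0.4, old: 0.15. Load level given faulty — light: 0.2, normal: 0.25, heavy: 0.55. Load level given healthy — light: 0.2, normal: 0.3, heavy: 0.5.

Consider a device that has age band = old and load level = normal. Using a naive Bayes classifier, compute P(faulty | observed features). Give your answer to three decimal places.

faulty: 0.7 × 0.8 × 0.25 = 0.14
healthy: 0.3 × 0.15 × 0.3 = 0.0135
P(faulty | x) = 0.14 / 0.1535 ≈ 0.912

0.912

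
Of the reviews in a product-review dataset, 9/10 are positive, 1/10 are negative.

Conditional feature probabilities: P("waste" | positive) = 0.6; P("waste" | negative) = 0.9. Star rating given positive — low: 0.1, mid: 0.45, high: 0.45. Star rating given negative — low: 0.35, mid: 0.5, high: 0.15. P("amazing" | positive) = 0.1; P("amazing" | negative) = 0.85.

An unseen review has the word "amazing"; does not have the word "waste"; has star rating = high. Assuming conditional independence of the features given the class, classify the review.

positive: 0.9 × (1−0.6) × 0.45 × 0.1 = 0.0162
negative: 0.1 × (1−0.9) × 0.15 × 0.85 = 0.001275
Highest score → positive.

positive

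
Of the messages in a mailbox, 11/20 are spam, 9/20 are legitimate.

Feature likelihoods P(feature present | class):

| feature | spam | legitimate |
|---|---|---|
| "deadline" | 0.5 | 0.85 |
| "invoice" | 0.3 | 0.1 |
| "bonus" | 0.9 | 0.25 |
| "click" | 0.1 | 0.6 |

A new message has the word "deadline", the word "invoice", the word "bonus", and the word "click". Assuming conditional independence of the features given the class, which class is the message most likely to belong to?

spam

spam: 0.55 × 0.5 × 0.3 × 0.9 × 0.1 = 0.007425
legitimate: 0.45 × 0.85 × 0.1 × 0.25 × 0.6 = 0.0057375
Highest score → spam.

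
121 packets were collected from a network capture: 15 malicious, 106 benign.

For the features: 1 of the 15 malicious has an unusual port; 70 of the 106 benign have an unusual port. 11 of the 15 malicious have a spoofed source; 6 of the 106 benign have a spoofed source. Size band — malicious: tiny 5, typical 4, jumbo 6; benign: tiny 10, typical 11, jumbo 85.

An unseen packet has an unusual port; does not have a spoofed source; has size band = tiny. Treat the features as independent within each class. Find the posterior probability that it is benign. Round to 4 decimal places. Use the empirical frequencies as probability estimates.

0.9859

malicious: (15/121) × (1/15) × (4/15) × (5/15) ≈ 0.000734619
benign: (106/121) × (70/106) × (100/106) × (10/106) ≈ 0.0514874
P(benign | x) = 0.0514874 / 0.052222019 ≈ 0.9859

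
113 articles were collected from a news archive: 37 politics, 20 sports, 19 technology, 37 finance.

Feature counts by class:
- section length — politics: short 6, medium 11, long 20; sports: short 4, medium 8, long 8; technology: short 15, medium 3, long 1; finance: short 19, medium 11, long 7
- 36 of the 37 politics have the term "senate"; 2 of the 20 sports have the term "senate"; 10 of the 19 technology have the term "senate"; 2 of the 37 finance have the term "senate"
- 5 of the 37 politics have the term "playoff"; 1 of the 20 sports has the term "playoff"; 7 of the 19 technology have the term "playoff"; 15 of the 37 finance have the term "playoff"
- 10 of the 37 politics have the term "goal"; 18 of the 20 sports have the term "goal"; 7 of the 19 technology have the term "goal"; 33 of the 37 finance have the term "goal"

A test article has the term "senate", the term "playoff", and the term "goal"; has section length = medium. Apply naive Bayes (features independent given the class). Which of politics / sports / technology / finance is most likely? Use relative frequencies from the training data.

politics

politics: (37/113) × (11/37) × (36/37) × (5/37) × (10/37) ≈ 0.00345925
sports: (20/113) × (8/20) × (2/20) × (1/20) × (18/20) ≈ 0.000318584
technology: (19/113) × (3/19) × (10/19) × (7/19) × (7/19) ≈ 0.00189661
finance: (37/113) × (11/37) × (2/37) × (15/37) × (33/37) ≈ 0.00190259
Highest score → politics.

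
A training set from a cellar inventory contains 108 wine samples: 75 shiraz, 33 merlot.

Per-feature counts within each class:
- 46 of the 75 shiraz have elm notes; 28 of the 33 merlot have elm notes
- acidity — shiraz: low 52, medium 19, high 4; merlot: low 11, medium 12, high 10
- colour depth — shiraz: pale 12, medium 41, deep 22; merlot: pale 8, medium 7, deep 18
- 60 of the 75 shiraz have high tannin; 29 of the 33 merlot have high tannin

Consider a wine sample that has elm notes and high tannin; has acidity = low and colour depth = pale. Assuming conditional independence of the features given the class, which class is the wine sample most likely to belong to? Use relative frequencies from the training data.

shiraz: (75/108) × (46/75) × (52/75) × (12/75) × (60/75) ≈ 0.0377995
merlot: (33/108) × (28/33) × (11/33) × (8/33) × (29/33) ≈ 0.0184108
Highest score → shiraz.

shiraz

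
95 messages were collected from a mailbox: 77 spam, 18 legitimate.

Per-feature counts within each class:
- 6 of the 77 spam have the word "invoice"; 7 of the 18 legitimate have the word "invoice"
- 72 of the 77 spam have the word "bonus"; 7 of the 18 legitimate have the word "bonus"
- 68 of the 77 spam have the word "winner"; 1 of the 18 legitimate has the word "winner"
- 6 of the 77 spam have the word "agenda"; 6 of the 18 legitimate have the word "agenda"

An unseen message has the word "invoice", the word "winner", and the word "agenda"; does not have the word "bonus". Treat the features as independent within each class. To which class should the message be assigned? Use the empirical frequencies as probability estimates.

spam: (77/95) × (6/77) × (5/77) × (68/77) × (6/77) ≈ 0.000282219
legitimate: (18/95) × (7/18) × (11/18) × (1/18) × (6/18) ≈ 0.000833875
Highest score → legitimate.

legitimate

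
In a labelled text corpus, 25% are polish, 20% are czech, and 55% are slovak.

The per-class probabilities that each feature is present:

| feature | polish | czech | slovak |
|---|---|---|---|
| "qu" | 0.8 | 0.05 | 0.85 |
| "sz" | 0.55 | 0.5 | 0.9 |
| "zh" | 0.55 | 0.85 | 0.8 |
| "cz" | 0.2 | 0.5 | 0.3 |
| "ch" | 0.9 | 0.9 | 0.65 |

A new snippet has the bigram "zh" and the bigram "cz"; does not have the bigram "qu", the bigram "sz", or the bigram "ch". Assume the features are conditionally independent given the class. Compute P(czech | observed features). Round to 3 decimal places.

0.811

polish: 0.25 × (1−0.8) × (1−0.55) × 0.55 × 0.2 × (1−0.9) = 0.0002475
czech: 0.2 × (1−0.05) × (1−0.5) × 0.85 × 0.5 × (1−0.9) = 0.0040375
slovak: 0.55 × (1−0.85) × (1−0.9) × 0.8 × 0.3 × (1−0.65) = 0.000693
P(czech | x) = 0.0040375 / 0.004978 ≈ 0.811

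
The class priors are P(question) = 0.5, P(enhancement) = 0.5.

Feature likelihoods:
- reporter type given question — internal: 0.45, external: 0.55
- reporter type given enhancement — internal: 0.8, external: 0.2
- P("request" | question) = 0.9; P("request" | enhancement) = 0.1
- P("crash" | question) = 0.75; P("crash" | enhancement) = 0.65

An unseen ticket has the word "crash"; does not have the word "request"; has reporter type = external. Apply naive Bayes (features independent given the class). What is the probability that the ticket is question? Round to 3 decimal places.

0.261

question: 0.5 × 0.55 × (1−0.9) × 0.75 = 0.020625
enhancement: 0.5 × 0.2 × (1−0.1) × 0.65 = 0.0585
P(question | x) = 0.020625 / 0.079125 ≈ 0.261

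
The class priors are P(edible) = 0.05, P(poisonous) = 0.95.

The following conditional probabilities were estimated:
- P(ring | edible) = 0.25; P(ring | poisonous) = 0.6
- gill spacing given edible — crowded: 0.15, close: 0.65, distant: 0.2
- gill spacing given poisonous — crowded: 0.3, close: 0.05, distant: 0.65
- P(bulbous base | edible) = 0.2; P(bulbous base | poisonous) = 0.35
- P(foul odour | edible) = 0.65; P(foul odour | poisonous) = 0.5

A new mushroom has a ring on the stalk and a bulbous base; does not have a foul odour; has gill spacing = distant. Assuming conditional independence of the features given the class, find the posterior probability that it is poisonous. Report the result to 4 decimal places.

edible: 0.05 × 0.25 × 0.2 × 0.2 × (1−0.65) = 0.000175
poisonous: 0.95 × 0.6 × 0.65 × 0.35 × (1−0.5) = 0.0648375
P(poisonous | x) = 0.0648375 / 0.0650125 ≈ 0.9973

0.9973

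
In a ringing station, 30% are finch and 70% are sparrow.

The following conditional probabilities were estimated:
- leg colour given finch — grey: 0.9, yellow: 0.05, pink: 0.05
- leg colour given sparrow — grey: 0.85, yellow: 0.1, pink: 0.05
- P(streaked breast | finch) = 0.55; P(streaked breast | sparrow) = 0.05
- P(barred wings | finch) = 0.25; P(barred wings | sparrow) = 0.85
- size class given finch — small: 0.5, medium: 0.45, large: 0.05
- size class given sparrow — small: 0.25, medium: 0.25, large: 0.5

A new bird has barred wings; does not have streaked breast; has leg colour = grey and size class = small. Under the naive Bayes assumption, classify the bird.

sparrow

finch: 0.3 × 0.9 × (1−0.55) × 0.25 × 0.5 = 0.0151875
sparrow: 0.7 × 0.85 × (1−0.05) × 0.85 × 0.25 = 0.120115625
Highest score → sparrow.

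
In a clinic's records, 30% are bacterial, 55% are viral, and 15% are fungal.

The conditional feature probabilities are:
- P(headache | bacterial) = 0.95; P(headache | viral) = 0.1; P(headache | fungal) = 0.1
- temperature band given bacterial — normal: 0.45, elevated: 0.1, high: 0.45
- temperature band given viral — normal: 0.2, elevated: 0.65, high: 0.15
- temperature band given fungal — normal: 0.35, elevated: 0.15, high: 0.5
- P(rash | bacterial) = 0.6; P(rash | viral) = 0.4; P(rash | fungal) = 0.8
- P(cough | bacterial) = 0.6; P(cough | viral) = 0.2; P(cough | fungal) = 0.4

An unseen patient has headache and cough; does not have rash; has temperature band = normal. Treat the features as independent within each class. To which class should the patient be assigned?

bacterial

bacterial: 0.3 × 0.95 × 0.45 × (1−0.6) × 0.6 = 0.03078
viral: 0.55 × 0.1 × 0.2 × (1−0.4) × 0.2 = 0.00132
fungal: 0.15 × 0.1 × 0.35 × (1−0.8) × 0.4 = 0.00042
Highest score → bacterial.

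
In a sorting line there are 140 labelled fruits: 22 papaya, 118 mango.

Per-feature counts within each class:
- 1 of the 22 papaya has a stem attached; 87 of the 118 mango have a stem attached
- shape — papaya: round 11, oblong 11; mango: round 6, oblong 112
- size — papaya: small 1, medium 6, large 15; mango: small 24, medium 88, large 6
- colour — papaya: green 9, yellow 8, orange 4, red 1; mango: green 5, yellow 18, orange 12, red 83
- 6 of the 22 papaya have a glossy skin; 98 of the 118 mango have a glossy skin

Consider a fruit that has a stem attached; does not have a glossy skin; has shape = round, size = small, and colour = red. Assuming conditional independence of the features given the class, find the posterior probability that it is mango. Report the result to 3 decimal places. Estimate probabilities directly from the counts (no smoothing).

0.993

papaya: (22/140) × (1/22) × (11/22) × (1/22) × (1/22) × (16/22) ≈ 0.00000536653
mango: (118/140) × (87/118) × (6/118) × (24/118) × (83/118) × (20/118) ≈ 0.000766185
P(mango | x) = 0.000766185 / 0.00077155153 ≈ 0.993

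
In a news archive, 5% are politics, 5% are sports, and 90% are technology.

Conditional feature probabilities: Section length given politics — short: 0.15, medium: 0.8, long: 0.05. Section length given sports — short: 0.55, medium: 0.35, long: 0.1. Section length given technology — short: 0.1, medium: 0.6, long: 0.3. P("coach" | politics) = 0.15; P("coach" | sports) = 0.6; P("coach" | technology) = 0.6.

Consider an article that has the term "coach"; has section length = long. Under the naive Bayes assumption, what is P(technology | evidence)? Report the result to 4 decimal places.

0.9796

politics: 0.05 × 0.05 × 0.15 = 0.000375
sports: 0.05 × 0.1 × 0.6 = 0.003
technology: 0.9 × 0.3 × 0.6 = 0.162
P(technology | x) = 0.162 / 0.165375 ≈ 0.9796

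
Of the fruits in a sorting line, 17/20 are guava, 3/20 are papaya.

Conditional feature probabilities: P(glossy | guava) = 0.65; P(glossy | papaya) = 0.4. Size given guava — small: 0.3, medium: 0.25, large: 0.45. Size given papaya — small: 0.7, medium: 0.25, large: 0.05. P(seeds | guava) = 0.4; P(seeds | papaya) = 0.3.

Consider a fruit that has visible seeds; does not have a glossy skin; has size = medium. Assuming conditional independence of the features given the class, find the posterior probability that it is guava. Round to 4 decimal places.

guava: 0.85 × (1−0.65) × 0.25 × 0.4 = 0.02975
papaya: 0.15 × (1−0.4) × 0.25 × 0.3 = 0.00675
P(guava | x) = 0.02975 / 0.0365 ≈ 0.8151

0.8151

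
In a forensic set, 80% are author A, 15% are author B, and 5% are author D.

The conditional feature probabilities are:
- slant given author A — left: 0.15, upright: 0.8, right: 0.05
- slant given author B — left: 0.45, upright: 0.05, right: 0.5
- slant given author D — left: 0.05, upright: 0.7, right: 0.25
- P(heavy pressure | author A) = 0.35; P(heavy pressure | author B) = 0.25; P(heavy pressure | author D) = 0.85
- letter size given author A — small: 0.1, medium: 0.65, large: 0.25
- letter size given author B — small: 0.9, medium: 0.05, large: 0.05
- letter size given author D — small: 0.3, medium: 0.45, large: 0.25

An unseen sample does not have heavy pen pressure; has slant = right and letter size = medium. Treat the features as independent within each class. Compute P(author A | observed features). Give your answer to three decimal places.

author A: 0.8 × 0.05 × (1−0.35) × 0.65 = 0.0169
author B: 0.15 × 0.5 × (1−0.25) × 0.05 = 0.0028125
author D: 0.05 × 0.25 × (1−0.85) × 0.45 = 0.00084375
P(author A | x) = 0.0169 / 0.02055625 ≈ 0.822

0.822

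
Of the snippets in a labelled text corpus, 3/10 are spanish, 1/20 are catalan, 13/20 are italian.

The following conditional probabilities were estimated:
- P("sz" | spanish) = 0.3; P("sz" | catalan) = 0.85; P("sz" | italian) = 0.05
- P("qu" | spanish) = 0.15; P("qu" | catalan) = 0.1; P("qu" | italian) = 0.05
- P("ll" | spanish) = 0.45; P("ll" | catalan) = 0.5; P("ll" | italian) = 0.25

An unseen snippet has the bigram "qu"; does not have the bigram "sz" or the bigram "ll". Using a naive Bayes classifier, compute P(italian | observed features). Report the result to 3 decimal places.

0.567

spanish: 0.3 × (1−0.3) × 0.15 × (1−0.45) = 0.017325
catalan: 0.05 × (1−0.85) × 0.1 × (1−0.5) = 0.000375
italian: 0.65 × (1−0.05) × 0.05 × (1−0.25) = 0.02315625
P(italian | x) = 0.02315625 / 0.04085625 ≈ 0.567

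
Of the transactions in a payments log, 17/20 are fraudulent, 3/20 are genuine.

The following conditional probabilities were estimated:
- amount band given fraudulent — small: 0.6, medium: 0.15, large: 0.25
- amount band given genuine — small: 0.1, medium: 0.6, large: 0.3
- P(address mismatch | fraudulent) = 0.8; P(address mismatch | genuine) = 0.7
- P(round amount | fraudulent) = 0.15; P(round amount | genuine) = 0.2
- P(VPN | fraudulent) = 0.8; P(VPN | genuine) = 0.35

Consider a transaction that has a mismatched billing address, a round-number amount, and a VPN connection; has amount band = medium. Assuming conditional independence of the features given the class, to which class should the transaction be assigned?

fraudulent: 0.85 × 0.15 × 0.8 × 0.15 × 0.8 = 0.01224
genuine: 0.15 × 0.6 × 0.7 × 0.2 × 0.35 = 0.00441
Highest score → fraudulent.

fraudulent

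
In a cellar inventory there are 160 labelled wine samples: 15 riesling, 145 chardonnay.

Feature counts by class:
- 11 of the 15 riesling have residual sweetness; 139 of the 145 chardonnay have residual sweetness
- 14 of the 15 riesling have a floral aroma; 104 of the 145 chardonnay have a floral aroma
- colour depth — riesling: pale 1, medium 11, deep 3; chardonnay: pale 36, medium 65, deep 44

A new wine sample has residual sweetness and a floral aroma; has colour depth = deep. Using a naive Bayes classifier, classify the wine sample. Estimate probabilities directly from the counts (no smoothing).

chardonnay

riesling: (15/160) × (11/15) × (14/15) × (3/15) ≈ 0.0128333
chardonnay: (145/160) × (139/145) × (104/145) × (44/145) ≈ 0.18908
Highest score → chardonnay.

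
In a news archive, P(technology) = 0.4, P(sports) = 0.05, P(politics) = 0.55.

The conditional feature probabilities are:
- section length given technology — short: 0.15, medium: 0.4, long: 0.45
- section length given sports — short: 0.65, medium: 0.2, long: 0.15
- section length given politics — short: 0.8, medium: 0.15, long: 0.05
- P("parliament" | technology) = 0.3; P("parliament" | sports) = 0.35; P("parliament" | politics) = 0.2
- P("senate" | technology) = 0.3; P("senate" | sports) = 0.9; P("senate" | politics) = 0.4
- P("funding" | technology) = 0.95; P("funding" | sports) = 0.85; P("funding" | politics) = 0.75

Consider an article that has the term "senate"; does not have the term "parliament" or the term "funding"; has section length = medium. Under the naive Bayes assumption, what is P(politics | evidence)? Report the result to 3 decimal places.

0.721

technology: 0.4 × 0.4 × (1−0.3) × 0.3 × (1−0.95) = 0.00168
sports: 0.05 × 0.2 × (1−0.35) × 0.9 × (1−0.85) = 0.0008775
politics: 0.55 × 0.15 × (1−0.2) × 0.4 × (1−0.75) = 0.0066
P(politics | x) = 0.0066 / 0.0091575 ≈ 0.721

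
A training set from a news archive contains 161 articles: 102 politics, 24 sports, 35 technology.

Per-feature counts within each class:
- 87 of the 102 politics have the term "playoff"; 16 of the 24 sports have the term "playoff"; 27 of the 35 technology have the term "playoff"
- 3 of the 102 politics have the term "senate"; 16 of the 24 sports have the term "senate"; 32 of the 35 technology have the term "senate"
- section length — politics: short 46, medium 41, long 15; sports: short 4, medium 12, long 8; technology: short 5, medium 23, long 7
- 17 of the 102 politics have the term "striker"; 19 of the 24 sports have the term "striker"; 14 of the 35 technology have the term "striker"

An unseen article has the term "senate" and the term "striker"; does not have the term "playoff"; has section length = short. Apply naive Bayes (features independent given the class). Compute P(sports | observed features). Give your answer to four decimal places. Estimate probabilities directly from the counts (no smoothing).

0.6094

politics: (102/161) × (15/102) × (3/102) × (46/102) × (17/102) ≈ 0.000205965
sports: (24/161) × (8/24) × (16/24) × (4/24) × (19/24) ≈ 0.00437083
technology: (35/161) × (8/35) × (32/35) × (5/35) × (14/35) ≈ 0.00259602
P(sports | x) = 0.00437083 / 0.007172815 ≈ 0.6094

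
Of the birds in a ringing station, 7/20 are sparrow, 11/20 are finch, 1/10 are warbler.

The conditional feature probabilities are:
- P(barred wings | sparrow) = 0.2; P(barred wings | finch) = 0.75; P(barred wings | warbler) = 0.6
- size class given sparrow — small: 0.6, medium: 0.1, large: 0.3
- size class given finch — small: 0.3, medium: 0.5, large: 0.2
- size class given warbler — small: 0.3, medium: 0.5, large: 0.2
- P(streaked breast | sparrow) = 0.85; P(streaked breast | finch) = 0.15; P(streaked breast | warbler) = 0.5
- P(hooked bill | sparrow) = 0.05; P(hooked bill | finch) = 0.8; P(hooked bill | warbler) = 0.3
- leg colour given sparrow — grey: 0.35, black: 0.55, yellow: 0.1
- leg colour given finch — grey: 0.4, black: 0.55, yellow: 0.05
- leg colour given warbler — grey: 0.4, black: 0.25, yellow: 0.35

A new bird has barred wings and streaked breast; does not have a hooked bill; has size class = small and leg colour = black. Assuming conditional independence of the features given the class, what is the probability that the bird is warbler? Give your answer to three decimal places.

sparrow: 0.35 × 0.2 × 0.6 × 0.85 × (1−0.05) × 0.55 = 0.01865325
finch: 0.55 × 0.75 × 0.3 × 0.15 × (1−0.8) × 0.55 = 0.002041875
warbler: 0.1 × 0.6 × 0.3 × 0.5 × (1−0.3) × 0.25 = 0.001575
P(warbler | x) = 0.001575 / 0.022270125 ≈ 0.071

0.071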